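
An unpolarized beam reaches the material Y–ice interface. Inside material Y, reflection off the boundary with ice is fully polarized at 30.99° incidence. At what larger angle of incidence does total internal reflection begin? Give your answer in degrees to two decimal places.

θ_c ≈ 36.91°

From Brewster, n₂/n₁ = tan θ_B = tan 30.99° = 0.6006.
Then sin θ_c = n₂/n₁ = 0.6006, so θ_c = arcsin 0.6006 = 36.91°.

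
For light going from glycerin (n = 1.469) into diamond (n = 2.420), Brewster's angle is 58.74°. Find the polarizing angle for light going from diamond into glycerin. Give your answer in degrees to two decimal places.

The two Brewster angles are complementary: θ_B' = 90° − θ_B = 90° − 58.74° = 31.26°.

θ_B' ≈ 31.26°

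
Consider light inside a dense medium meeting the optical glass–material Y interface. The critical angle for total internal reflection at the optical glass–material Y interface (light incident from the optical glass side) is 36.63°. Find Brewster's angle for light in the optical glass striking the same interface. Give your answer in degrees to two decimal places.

θ_B ≈ 30.82°

At the critical angle sin θ_c = n₂/n₁, giving n₂/n₁ = sin 36.63° = 0.5966.
Then tan θ_B = n₂/n₁ = 0.5966, so θ_B = arctan 0.5966 = 30.82°.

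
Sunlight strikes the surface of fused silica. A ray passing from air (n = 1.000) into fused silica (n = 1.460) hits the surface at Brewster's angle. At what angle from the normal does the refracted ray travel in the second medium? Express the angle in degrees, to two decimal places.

θ_t ≈ 34.41°

First find Brewster's angle: tan θ_B = 1.460/1.000 = 1.4600, giving θ_B = 55.59°.
The refracted ray is perpendicular to the reflected ray, so θ_t = 90° − θ_B = 34.41°.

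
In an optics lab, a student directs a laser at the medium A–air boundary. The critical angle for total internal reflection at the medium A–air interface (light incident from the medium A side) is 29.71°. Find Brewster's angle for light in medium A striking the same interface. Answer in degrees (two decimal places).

n₂/n₁ = sin θ_c = sin 29.71° = 0.4956.
tan θ_B equals the same ratio, so θ_B = arctan(0.4956) = 26.36°.

θ_B ≈ 26.36°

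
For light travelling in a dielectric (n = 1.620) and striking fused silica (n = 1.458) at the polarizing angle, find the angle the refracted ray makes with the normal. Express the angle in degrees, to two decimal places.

θ_t ≈ 48.01°

tan θ_B = n₂/n₁ = 1.458/1.620 = 0.9000, so θ_B = 41.99°.
The refracted ray is perpendicular to the reflected ray, so θ_t = 90° − θ_B = 48.01°.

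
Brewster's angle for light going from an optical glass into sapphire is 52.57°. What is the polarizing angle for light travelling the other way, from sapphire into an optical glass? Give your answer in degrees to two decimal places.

The two Brewster angles are complementary: θ_B' = 90° − θ_B = 90° − 52.57° = 37.43°.

θ_B' ≈ 37.43°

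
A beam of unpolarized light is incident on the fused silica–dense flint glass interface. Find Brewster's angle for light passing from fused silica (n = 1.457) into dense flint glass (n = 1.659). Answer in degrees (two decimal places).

Brewster's condition: tan θ_B = n₂/n₁ = 1.659/1.457 = 1.1386.
θ_B = arctan(1.1386) = 48.71°.

θ_B ≈ 48.71°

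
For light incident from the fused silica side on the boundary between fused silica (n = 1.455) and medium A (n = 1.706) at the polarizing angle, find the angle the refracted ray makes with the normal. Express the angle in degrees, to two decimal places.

θ_B = arctan(n₂/n₁) = arctan(1.706/1.455) = 49.54°.
The refracted ray is perpendicular to the reflected ray, so θ_t = 90° − θ_B = 40.46°.

θ_t ≈ 40.46°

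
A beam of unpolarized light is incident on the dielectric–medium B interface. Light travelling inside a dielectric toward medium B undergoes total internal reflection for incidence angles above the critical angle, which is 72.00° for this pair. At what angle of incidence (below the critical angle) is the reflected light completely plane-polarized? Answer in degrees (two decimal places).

At the critical angle sin θ_c = n₂/n₁, giving n₂/n₁ = sin 72.00° = 0.9511.
Then tan θ_B = n₂/n₁ = 0.9511, so θ_B = arctan 0.9511 = 43.56°.

θ_B ≈ 43.56°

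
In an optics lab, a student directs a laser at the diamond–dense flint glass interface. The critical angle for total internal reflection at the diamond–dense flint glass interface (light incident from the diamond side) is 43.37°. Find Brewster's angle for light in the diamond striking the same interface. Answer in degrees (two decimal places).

sin θ_c = n₂/n₁, so n₂/n₁ = sin 43.37° = 0.6867.
Brewster: tan θ_B = n₂/n₁ = 0.6867.
θ_B = arctan(0.6867) = 34.48°.

θ_B ≈ 34.48°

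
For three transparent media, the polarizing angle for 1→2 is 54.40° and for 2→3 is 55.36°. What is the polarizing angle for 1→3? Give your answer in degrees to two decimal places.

θ_B ≈ 63.68°

n₂/n₁ = tan 54.40° = 1.3968 and n₃/n₂ = tan 55.36° = 1.4474.
So n₃/n₁ = (n₂/n₁)(n₃/n₂) = 1.3968 × 1.4474 = 2.0217.
θ_B(1→3) = arctan(2.0217) = 63.68°.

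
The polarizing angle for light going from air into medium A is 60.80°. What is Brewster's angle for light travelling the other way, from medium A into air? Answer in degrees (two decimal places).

θ_B' ≈ 29.20°

tan θ_B' = n₁/n₂ = 1/tan θ_B, so θ_B' = 90° − θ_B.
θ_B' = 90° − 60.80° = 29.20°.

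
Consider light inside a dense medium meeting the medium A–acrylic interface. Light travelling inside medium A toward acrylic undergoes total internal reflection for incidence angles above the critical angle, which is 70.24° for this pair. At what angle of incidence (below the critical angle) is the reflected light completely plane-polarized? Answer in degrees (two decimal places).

θ_B ≈ 43.26°

sin θ_c = n₂/n₁, so n₂/n₁ = sin 70.24° = 0.9411.
Brewster: tan θ_B = n₂/n₁ = 0.9411.
θ_B = arctan(0.9411) = 43.26°.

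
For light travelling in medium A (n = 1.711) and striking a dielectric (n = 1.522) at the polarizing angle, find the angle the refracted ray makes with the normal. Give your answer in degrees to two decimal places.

tan θ_B = n₂/n₁ = 1.522/1.711 = 0.8895, so θ_B = 41.65°.
At Brewster's angle the reflected and refracted rays are perpendicular, so θ_t = 90° − θ_B = 90° − 41.65° = 48.35°.

θ_t ≈ 48.35°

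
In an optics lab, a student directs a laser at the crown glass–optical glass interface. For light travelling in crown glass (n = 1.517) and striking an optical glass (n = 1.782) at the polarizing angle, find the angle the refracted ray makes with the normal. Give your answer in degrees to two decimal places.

θ_t ≈ 40.41°

First find Brewster's angle: tan θ_B = 1.782/1.517 = 1.1747, giving θ_B = 49.59°.
At Brewster's angle the reflected and refracted rays are perpendicular, so θ_t = 90° − θ_B = 90° − 49.59° = 40.41°.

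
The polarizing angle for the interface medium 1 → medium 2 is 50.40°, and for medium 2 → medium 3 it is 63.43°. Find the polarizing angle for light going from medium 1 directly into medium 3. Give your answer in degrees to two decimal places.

θ_B ≈ 67.52°

Each Brewster angle gives a ratio: n₂/n₁ = tan 50.40° = 1.2088, n₃/n₂ = tan 63.43° = 1.9996.
n₃/n₁ = 2.4171. Then tan θ_B(1→3) = n₃/n₁, so θ_B(1→3) = arctan(2.4171) = 67.52°.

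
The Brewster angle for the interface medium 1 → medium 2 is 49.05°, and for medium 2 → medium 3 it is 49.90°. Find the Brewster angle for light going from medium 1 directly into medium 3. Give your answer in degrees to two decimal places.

θ_B ≈ 53.84°

n₂/n₁ = tan 49.05° = 1.1524 and n₃/n₂ = tan 49.90° = 1.1875.
n₃/n₁ = 1.3685. Then tan θ_B(1→3) = n₃/n₁, so θ_B(1→3) = arctan(1.3685) = 53.84°.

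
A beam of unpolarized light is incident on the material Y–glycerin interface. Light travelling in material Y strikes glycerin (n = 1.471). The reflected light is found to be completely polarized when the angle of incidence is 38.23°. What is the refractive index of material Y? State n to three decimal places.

n ≈ 1.867

Full polarization of the reflected beam means tan θ_B = n₂/n₁, where n₁ is the incident medium (material Y).
n₁ = n₂ / tan θ_B = 1.471 / tan 38.23° = 1.867.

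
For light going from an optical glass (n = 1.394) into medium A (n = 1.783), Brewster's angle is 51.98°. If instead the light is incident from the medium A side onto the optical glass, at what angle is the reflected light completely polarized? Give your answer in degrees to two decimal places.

θ_B' ≈ 38.02°

The two Brewster angles are complementary: θ_B' = 90° − θ_B = 90° − 51.98° = 38.02°.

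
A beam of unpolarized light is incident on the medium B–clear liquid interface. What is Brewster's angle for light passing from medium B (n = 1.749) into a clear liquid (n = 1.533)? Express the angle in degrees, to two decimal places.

At Brewster's angle the reflected and refracted rays are perpendicular, which with Snell's law gives tan θ_B = n₂/n₁.
Here n₂/n₁ = 1.533/1.749 = 0.8765, and Brewster's law gives tan θ_B = n₂/n₁. Taking the arctangent, θ_B = 41.23°.

θ_B ≈ 41.23°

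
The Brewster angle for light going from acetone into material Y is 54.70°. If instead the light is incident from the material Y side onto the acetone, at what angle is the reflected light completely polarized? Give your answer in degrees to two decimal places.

Reversing the direction swaps n₁ and n₂, so tan θ_B' = 1/tan θ_B and θ_B' = 90° − θ_B.
Hence θ_B' = 90° − 54.70° = 35.30°.

θ_B' ≈ 35.30°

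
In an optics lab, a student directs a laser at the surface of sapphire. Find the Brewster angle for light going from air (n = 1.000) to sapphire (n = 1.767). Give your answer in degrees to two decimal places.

θ_B ≈ 60.49°

Here n₂/n₁ = 1.767/1.000 = 1.7670, and Brewster's law gives tan θ_B = n₂/n₁. Taking the arctangent, θ_B = 60.49°.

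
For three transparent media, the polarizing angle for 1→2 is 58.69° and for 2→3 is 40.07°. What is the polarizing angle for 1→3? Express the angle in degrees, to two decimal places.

θ_B ≈ 54.13°

tan θ_B(1→2) = n₂/n₁ = tan 58.69° = 1.6441.
tan θ_B(2→3) = n₃/n₂ = tan 40.07° = 0.8412.
n₃/n₁ = 1.3830. Then tan θ_B(1→3) = n₃/n₁, so θ_B(1→3) = arctan(1.3830) = 54.13°.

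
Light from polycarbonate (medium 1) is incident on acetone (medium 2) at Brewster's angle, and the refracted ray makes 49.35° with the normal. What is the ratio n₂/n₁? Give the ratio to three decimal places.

n₂/n₁ ≈ 0.859

θ_B + θ_t = 90°, so θ_B = 90° − 49.35° = 40.65°.
tan θ_B = n₂/n₁, so n₂/n₁ = tan 40.65° = 0.859.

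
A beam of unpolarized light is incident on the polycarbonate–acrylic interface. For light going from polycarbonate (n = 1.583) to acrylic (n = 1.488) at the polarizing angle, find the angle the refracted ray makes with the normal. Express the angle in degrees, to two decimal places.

θ_t ≈ 46.77°

tan θ_B = n₂/n₁ = 1.488/1.583 = 0.9400, so θ_B = 43.23°.
At Brewster's angle the reflected and refracted rays are perpendicular, so θ_t = 90° − θ_B = 90° − 43.23° = 46.77°.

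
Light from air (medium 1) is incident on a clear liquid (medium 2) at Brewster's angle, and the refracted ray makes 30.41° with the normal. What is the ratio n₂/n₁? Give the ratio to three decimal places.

n₂/n₁ ≈ 1.704

θ_B + θ_t = 90°, so θ_B = 90° − 30.41° = 59.59°.
tan θ_B = n₂/n₁, so n₂/n₁ = tan 59.59° = 1.704.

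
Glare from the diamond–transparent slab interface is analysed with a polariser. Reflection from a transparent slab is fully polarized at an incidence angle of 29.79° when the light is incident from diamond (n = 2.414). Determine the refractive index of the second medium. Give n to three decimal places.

At Brewster's angle, tan θ_B = n₂/n₁ with n₁ on the incident side (diamond) and n₂ on the transmitted side (a transparent slab).
n₂ = n₁ tan θ_B = 2.414 × tan 29.79° = 1.382.

n ≈ 1.382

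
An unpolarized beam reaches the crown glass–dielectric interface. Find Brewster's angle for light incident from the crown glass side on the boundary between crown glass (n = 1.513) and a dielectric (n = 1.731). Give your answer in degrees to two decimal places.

tan θ_B = n₂/n₁ = 1.731/1.513 = 1.1441.
θ_B = arctan(1.1441) = 48.84°.

θ_B ≈ 48.84°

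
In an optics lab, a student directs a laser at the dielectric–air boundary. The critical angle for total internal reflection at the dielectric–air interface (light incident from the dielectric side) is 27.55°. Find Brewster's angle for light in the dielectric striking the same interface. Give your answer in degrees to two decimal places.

θ_B ≈ 24.82°

At the critical angle sin θ_c = n₂/n₁, giving n₂/n₁ = sin 27.55° = 0.4625.
Then tan θ_B = n₂/n₁ = 0.4625, so θ_B = arctan 0.4625 = 24.82°.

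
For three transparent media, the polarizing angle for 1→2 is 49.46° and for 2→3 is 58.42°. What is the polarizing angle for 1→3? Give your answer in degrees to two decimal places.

θ_B ≈ 62.27°

Each Brewster angle gives a ratio: n₂/n₁ = tan 49.46° = 1.1692, n₃/n₂ = tan 58.42° = 1.6267.
Multiplying, n₃/n₁ = 1.1692 × 1.6267 = 1.9020, and θ_B(1→3) = arctan 1.9020 = 62.27°.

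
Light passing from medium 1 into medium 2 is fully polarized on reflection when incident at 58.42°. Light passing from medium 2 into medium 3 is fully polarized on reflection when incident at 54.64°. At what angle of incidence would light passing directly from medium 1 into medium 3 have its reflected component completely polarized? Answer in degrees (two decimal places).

n₂/n₁ = tan 58.42° = 1.6267 and n₃/n₂ = tan 54.64° = 1.4092.
n₃/n₁ = 2.2924. Then tan θ_B(1→3) = n₃/n₁, so θ_B(1→3) = arctan(2.2924) = 66.43°.

θ_B ≈ 66.43°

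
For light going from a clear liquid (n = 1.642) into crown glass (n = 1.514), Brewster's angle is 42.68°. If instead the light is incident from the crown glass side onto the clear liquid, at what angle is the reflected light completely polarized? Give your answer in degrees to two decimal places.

Reversing the direction swaps n₁ and n₂, so tan θ_B' = 1/tan θ_B and θ_B' = 90° − θ_B.
Hence θ_B' = 90° − 42.68° = 47.32°.

θ_B' ≈ 47.32°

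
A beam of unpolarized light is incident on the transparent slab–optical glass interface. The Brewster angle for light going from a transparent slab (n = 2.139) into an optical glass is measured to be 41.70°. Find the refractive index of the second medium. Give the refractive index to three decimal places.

n ≈ 1.906

At the Brewster angle, tan θ_B = n₂/n₁ with n₁ on the incident side (a transparent slab) and n₂ on the transmitted side (an optical glass).
n₂ = n₁ tan θ_B = 2.139 × tan 41.70° = 1.906.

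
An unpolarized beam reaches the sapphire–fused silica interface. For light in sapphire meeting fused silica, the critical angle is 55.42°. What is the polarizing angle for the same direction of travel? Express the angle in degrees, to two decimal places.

At the critical angle sin θ_c = n₂/n₁, giving n₂/n₁ = sin 55.42° = 0.8233.
Then tan θ_B = n₂/n₁ = 0.8233, so θ_B = arctan 0.8233 = 39.47°.

θ_B ≈ 39.47°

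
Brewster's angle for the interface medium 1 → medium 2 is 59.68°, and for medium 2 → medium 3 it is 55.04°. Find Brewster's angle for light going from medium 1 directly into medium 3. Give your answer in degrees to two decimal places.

θ_B ≈ 67.76°

tan θ_B(1→2) = n₂/n₁ = tan 59.68° = 1.7099.
tan θ_B(2→3) = n₃/n₂ = tan 55.04° = 1.4303.
Multiplying, n₃/n₁ = 1.7099 × 1.4303 = 2.4457, and θ_B(1→3) = arctan 2.4457 = 67.76°.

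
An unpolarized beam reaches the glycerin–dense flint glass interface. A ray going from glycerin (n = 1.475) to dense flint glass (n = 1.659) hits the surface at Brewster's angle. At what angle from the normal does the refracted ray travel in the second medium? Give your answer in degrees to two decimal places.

θ_t ≈ 41.64°

tan θ_B = n₂/n₁ = 1.659/1.475 = 1.1247, so θ_B = 48.36°.
Since θ_B + θ_t = 90° at Brewster incidence, θ_t = 90° − 48.36° = 41.64°.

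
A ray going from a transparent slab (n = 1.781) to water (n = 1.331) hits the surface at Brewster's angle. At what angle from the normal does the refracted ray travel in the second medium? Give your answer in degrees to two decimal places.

θ_B = arctan(n₂/n₁) = arctan(1.331/1.781) = 36.77°.
At Brewster's angle the reflected and refracted rays are perpendicular, so θ_t = 90° − θ_B = 90° − 36.77° = 53.23°.

θ_t ≈ 53.23°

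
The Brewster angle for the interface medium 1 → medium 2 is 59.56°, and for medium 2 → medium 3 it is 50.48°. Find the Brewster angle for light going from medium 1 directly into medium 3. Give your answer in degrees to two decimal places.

θ_B ≈ 64.14°

tan θ_B(1→2) = n₂/n₁ = tan 59.56° = 1.7017.
tan θ_B(2→3) = n₃/n₂ = tan 50.48° = 1.2122.
n₃/n₁ = 2.0629. Then tan θ_B(1→3) = n₃/n₁, so θ_B(1→3) = arctan(2.0629) = 64.14°.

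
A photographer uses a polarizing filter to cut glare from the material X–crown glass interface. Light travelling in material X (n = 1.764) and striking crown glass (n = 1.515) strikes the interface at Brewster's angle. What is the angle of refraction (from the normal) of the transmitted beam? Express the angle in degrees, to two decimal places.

θ_t ≈ 49.34°

θ_B = arctan(n₂/n₁) = arctan(1.515/1.764) = 40.66°.
Since θ_B + θ_t = 90° at Brewster incidence, θ_t = 90° − 40.66° = 49.34°.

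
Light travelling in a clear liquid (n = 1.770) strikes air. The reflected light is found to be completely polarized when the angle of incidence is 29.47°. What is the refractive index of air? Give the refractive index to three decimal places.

n ≈ 1.000

Full polarization of the reflected beam means tan θ_B = n₂/n₁, where n₁ is the incident medium (a clear liquid).
n₂ = n₁ tan θ_B = 1.770 × tan 29.47° = 1.000.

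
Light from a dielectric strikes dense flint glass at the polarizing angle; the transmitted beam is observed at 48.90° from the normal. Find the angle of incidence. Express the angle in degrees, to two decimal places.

At Brewster's angle the reflected and refracted rays are perpendicular, so θ_B + θ_t = 90°.
So θ_B = 90° − θ_t = 90° − 48.90° = 41.10°.

θ_B ≈ 41.10°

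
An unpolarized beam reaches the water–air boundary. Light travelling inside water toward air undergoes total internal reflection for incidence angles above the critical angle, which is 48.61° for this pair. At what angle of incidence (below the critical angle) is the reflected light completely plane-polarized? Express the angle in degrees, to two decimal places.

n₂/n₁ = sin θ_c = sin 48.61° = 0.7502.
tan θ_B equals the same ratio, so θ_B = arctan(0.7502) = 36.88°.

θ_B ≈ 36.88°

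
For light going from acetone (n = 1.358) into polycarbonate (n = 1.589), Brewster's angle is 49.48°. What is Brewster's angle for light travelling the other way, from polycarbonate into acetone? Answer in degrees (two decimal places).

θ_B' ≈ 40.52°

tan θ_B' = n₁/n₂ = 1/tan θ_B, so θ_B' = 90° − θ_B.
θ_B' = 90° − 49.48° = 40.52°.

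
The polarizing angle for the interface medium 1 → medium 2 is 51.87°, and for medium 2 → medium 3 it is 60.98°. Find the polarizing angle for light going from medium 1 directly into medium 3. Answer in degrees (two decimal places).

θ_B ≈ 66.47°

Each Brewster angle gives a ratio: n₂/n₁ = tan 51.87° = 1.2740, n₃/n₂ = tan 60.98° = 1.8026.
Multiplying, n₃/n₁ = 1.2740 × 1.8026 = 2.2964, and θ_B(1→3) = arctan 2.2964 = 66.47°.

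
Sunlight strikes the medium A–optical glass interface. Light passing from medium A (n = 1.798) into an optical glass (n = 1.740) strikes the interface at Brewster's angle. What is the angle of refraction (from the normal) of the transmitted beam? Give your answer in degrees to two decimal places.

tan θ_B = n₂/n₁ = 1.740/1.798 = 0.9677, so θ_B = 44.06°.
The refracted ray is perpendicular to the reflected ray, so θ_t = 90° − θ_B = 45.94°.

θ_t ≈ 45.94°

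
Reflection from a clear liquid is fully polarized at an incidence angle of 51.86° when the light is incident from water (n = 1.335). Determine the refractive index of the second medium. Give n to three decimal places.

n ≈ 1.700

At the Brewster angle, tan θ_B = n₂/n₁ with n₁ on the incident side (water) and n₂ on the transmitted side (a clear liquid).
n₂ = n₁ tan θ_B = 1.335 × tan 51.86° = 1.700.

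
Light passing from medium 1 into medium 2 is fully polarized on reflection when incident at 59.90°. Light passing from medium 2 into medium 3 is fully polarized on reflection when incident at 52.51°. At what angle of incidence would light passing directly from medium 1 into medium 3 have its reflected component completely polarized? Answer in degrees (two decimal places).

θ_B ≈ 66.03°

tan θ_B(1→2) = n₂/n₁ = tan 59.90° = 1.7251.
tan θ_B(2→3) = n₃/n₂ = tan 52.51° = 1.3037.
So n₃/n₁ = (n₂/n₁)(n₃/n₂) = 1.7251 × 1.3037 = 2.2490.
θ_B(1→3) = arctan(2.2490) = 66.03°.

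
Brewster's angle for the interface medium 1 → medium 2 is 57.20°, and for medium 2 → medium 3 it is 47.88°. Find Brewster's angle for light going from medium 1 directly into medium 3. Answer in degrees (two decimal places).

Each Brewster angle gives a ratio: n₂/n₁ = tan 57.20° = 1.5517, n₃/n₂ = tan 47.88° = 1.1059.
Multiplying, n₃/n₁ = 1.5517 × 1.1059 = 1.7161, and θ_B(1→3) = arctan 1.7161 = 59.77°.

θ_B ≈ 59.77°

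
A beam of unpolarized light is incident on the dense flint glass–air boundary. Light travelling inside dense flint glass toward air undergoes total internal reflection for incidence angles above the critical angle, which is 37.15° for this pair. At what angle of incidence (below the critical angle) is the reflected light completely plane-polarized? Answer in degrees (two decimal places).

θ_B ≈ 31.13°

n₂/n₁ = sin θ_c = sin 37.15° = 0.6039.
tan θ_B equals the same ratio, so θ_B = arctan(0.6039) = 31.13°.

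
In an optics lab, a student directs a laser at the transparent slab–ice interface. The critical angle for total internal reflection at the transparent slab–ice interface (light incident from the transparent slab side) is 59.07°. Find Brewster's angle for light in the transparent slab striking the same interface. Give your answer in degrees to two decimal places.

n₂/n₁ = sin θ_c = sin 59.07° = 0.8578.
tan θ_B equals the same ratio, so θ_B = arctan(0.8578) = 40.62°.

θ_B ≈ 40.62°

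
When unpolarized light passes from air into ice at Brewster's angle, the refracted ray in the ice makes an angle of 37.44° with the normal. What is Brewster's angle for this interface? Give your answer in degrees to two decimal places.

θ_B ≈ 52.56°

Brewster's condition makes the reflected and refracted beams perpendicular: θ_B + θ_t = 90°.
θ_B = 90° − 37.44° = 52.56°.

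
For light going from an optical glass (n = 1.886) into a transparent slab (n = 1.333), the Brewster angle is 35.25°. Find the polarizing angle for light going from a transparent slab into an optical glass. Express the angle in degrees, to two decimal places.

The two Brewster angles are complementary: θ_B' = 90° − θ_B = 90° − 35.25° = 54.75°.

θ_B' ≈ 54.75°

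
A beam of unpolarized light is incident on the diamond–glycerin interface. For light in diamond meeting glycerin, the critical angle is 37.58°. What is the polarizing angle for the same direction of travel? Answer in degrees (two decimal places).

θ_B ≈ 31.38°

sin θ_c = n₂/n₁, so n₂/n₁ = sin 37.58° = 0.6099.
Brewster: tan θ_B = n₂/n₁ = 0.6099.
θ_B = arctan(0.6099) = 31.38°.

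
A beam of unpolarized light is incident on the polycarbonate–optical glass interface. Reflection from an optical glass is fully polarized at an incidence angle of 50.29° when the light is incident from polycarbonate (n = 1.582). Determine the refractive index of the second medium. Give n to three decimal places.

n ≈ 1.905

Brewster's law: tan θ_B = n₂/n₁ (light incident in polycarbonate, refracted into an optical glass).
n₂ = n₁ tan θ_B = 1.582 × tan 50.29° = 1.905.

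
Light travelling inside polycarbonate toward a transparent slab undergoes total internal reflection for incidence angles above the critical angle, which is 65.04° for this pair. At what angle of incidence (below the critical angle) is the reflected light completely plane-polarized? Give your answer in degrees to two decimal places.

sin θ_c = n₂/n₁, so n₂/n₁ = sin 65.04° = 0.9066.
Brewster: tan θ_B = n₂/n₁ = 0.9066.
θ_B = arctan(0.9066) = 42.20°.

θ_B ≈ 42.20°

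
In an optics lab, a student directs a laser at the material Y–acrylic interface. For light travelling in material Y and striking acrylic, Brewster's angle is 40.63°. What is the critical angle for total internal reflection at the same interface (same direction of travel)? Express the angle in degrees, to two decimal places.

n₂/n₁ = tan 40.63° = 0.8580; the critical angle satisfies sin θ_c = n₂/n₁.
θ_c = arcsin(0.8580) = 59.09°.

θ_c ≈ 59.09°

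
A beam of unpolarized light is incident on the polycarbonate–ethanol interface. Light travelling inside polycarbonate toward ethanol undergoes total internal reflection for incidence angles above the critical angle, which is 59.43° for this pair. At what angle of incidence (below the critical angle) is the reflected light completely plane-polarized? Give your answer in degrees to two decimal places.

sin θ_c = n₂/n₁, so n₂/n₁ = sin 59.43° = 0.8610.
Brewster: tan θ_B = n₂/n₁ = 0.8610.
θ_B = arctan(0.8610) = 40.73°.

θ_B ≈ 40.73°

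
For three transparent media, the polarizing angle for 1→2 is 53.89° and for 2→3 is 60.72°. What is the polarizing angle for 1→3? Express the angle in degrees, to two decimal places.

tan θ_B(1→2) = n₂/n₁ = tan 53.89° = 1.3708.
tan θ_B(2→3) = n₃/n₂ = tan 60.72° = 1.7834.
So n₃/n₁ = (n₂/n₁)(n₃/n₂) = 1.3708 × 1.7834 = 2.4448.
θ_B(1→3) = arctan(2.4448) = 67.75°.

θ_B ≈ 67.75°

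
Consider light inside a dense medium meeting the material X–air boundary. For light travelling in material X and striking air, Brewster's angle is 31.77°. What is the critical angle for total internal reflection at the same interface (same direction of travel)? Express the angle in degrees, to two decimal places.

θ_c ≈ 38.27°

From Brewster, n₂/n₁ = tan θ_B = tan 31.77° = 0.6193.
Then sin θ_c = n₂/n₁ = 0.6193, so θ_c = arcsin 0.6193 = 38.27°.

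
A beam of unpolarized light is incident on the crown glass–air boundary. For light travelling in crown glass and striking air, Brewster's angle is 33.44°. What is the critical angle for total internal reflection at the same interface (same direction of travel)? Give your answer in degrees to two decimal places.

θ_c ≈ 41.33°

n₂/n₁ = tan 33.44° = 0.6604; the critical angle satisfies sin θ_c = n₂/n₁.
θ_c = arcsin(0.6604) = 41.33°.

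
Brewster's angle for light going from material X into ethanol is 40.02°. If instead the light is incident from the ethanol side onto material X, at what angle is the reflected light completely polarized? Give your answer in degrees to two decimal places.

θ_B' ≈ 49.98°

tan θ_B' = n₁/n₂ = 1/tan θ_B, so θ_B' = 90° − θ_B.
θ_B' = 90° − 40.02° = 49.98°.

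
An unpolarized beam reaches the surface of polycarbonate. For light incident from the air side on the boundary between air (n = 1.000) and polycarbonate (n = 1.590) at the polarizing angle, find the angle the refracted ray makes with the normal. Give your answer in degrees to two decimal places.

θ_t ≈ 32.17°

First find Brewster's angle: tan θ_B = 1.590/1.000 = 1.5900, giving θ_B = 57.83°.
The refracted ray is perpendicular to the reflected ray, so θ_t = 90° − θ_B = 32.17°.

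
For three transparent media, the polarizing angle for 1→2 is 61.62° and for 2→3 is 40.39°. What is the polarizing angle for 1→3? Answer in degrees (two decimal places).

θ_B ≈ 57.58°

n₂/n₁ = tan 61.62° = 1.8510 and n₃/n₂ = tan 40.39° = 0.8508.
n₃/n₁ = 1.5748. Then tan θ_B(1→3) = n₃/n₁, so θ_B(1→3) = arctan(1.5748) = 57.58°.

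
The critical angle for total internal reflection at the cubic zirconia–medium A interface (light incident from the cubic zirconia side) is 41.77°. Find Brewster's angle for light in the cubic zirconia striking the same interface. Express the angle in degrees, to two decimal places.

θ_B ≈ 33.67°

sin θ_c = n₂/n₁, so n₂/n₁ = sin 41.77° = 0.6661.
Brewster: tan θ_B = n₂/n₁ = 0.6661.
θ_B = arctan(0.6661) = 33.67°.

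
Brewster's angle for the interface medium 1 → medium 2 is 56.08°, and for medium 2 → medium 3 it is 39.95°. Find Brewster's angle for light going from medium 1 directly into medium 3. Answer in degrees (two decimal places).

Each Brewster angle gives a ratio: n₂/n₁ = tan 56.08° = 1.4870, n₃/n₂ = tan 39.95° = 0.8376.
So n₃/n₁ = (n₂/n₁)(n₃/n₂) = 1.4870 × 0.8376 = 1.2456.
θ_B(1→3) = arctan(1.2456) = 51.24°.

θ_B ≈ 51.24°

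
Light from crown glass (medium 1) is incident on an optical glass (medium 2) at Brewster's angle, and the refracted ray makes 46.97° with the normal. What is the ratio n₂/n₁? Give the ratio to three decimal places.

n₂/n₁ ≈ 0.933

θ_B + θ_t = 90°, so θ_B = 90° − 46.97° = 43.03°.
tan θ_B = n₂/n₁, so n₂/n₁ = tan 43.03° = 0.933.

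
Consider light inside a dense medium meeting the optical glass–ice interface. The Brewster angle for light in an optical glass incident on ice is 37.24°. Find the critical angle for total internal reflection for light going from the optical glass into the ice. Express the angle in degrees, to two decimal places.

n₂/n₁ = tan 37.24° = 0.7601; the critical angle satisfies sin θ_c = n₂/n₁.
θ_c = arcsin(0.7601) = 49.48°.

θ_c ≈ 49.48°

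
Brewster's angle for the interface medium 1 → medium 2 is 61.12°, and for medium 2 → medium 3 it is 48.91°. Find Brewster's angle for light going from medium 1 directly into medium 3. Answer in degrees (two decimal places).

θ_B ≈ 64.31°

Each Brewster angle gives a ratio: n₂/n₁ = tan 61.12° = 1.8130, n₃/n₂ = tan 48.91° = 1.1467.
So n₃/n₁ = (n₂/n₁)(n₃/n₂) = 1.8130 × 1.1467 = 2.0790.
θ_B(1→3) = arctan(2.0790) = 64.31°.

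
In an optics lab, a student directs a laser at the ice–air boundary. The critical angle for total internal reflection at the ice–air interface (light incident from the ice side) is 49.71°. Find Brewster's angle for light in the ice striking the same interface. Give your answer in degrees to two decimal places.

At the critical angle sin θ_c = n₂/n₁, giving n₂/n₁ = sin 49.71° = 0.7628.
Then tan θ_B = n₂/n₁ = 0.7628, so θ_B = arctan 0.7628 = 37.34°.

θ_B ≈ 37.34°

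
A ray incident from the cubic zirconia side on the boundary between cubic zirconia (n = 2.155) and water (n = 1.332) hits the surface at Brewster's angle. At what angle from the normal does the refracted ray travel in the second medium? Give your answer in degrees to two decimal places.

tan θ_B = n₂/n₁ = 1.332/2.155 = 0.6181, so θ_B = 31.72°.
The refracted ray is perpendicular to the reflected ray, so θ_t = 90° − θ_B = 58.28°.

θ_t ≈ 58.28°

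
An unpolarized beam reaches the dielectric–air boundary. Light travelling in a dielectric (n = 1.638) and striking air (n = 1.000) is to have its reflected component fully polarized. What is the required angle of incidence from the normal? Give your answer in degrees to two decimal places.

Brewster's condition: tan θ_B = n₂/n₁ = 1.000/1.638 = 0.6105.
θ_B = arctan(0.6105) = 31.40°.

θ_B ≈ 31.40°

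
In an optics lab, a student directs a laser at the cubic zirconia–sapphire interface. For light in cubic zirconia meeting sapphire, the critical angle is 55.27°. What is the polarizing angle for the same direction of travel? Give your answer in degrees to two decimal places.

At the critical angle sin θ_c = n₂/n₁, giving n₂/n₁ = sin 55.27° = 0.8218.
Then tan θ_B = n₂/n₁ = 0.8218, so θ_B = arctan 0.8218 = 39.41°.

θ_B ≈ 39.41°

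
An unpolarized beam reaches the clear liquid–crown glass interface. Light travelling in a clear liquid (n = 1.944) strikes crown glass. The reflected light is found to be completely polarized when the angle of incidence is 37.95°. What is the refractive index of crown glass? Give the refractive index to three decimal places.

Brewster's law: tan θ_B = n₂/n₁ (light incident in a clear liquid, refracted into crown glass).
n₂ = n₁ tan θ_B = 1.944 × tan 37.95° = 1.516.

n ≈ 1.516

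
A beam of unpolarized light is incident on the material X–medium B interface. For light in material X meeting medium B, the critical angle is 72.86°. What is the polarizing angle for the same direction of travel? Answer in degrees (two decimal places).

At the critical angle sin θ_c = n₂/n₁, giving n₂/n₁ = sin 72.86° = 0.9556.
Then tan θ_B = n₂/n₁ = 0.9556, so θ_B = arctan 0.9556 = 43.70°.

θ_B ≈ 43.70°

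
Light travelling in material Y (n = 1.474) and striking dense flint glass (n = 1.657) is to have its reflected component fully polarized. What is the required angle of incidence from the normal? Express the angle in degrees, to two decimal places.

θ_B ≈ 48.35°

Brewster's condition: tan θ_B = n₂/n₁ = 1.657/1.474 = 1.1242. Taking the arctangent, θ_B = 48.35°.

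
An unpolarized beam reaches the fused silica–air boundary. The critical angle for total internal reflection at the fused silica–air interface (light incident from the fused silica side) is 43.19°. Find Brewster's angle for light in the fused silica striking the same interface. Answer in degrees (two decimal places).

θ_B ≈ 34.39°

n₂/n₁ = sin θ_c = sin 43.19° = 0.6844.
tan θ_B equals the same ratio, so θ_B = arctan(0.6844) = 34.39°.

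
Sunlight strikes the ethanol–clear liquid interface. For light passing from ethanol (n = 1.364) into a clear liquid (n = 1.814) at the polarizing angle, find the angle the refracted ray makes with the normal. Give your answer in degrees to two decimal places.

θ_t ≈ 36.94°

tan θ_B = n₂/n₁ = 1.814/1.364 = 1.3299, so θ_B = 53.06°.
Since θ_B + θ_t = 90° at Brewster incidence, θ_t = 90° − 53.06° = 36.94°.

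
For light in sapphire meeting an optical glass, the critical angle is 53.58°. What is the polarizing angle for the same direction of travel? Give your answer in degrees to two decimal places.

sin θ_c = n₂/n₁, so n₂/n₁ = sin 53.58° = 0.8047.
Brewster: tan θ_B = n₂/n₁ = 0.8047.
θ_B = arctan(0.8047) = 38.82°.

θ_B ≈ 38.82°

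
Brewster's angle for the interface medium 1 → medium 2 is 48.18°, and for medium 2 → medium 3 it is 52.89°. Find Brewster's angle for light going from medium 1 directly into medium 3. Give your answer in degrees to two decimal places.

θ_B ≈ 55.90°

n₂/n₁ = tan 48.18° = 1.1177 and n₃/n₂ = tan 52.89° = 1.3218.
n₃/n₁ = 1.4773. Then tan θ_B(1→3) = n₃/n₁, so θ_B(1→3) = arctan(1.4773) = 55.90°.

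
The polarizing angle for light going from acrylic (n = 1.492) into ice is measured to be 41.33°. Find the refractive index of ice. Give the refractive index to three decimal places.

n ≈ 1.312

Full polarization of the reflected beam means tan θ_B = n₂/n₁, where n₁ is the incident medium (acrylic).
n₂ = n₁ tan θ_B = 1.492 × tan 41.33° = 1.312.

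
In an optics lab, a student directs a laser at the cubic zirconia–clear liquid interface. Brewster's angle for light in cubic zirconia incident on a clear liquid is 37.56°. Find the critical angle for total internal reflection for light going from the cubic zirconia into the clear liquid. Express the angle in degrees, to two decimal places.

θ_c ≈ 50.26°

From Brewster, n₂/n₁ = tan θ_B = tan 37.56° = 0.7690.
Then sin θ_c = n₂/n₁ = 0.7690, so θ_c = arcsin 0.7690 = 50.26°.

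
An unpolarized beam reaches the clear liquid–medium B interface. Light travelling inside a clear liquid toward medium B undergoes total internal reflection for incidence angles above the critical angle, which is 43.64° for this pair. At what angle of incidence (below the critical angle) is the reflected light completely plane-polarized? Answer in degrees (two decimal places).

At the critical angle sin θ_c = n₂/n₁, giving n₂/n₁ = sin 43.64° = 0.6901.
Then tan θ_B = n₂/n₁ = 0.6901, so θ_B = arctan 0.6901 = 34.61°.

θ_B ≈ 34.61°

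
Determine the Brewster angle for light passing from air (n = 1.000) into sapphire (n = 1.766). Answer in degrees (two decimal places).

θ_B ≈ 60.48°

tan θ_B = n₂/n₁ = 1.766/1.000 = 1.7660.
So θ_B = arctan 1.7660 = 60.48°.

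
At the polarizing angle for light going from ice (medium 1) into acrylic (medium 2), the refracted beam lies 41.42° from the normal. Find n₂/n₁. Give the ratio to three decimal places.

n₂/n₁ ≈ 1.133

θ_B + θ_t = 90°, so θ_B = 90° − 41.42° = 48.58°.
tan θ_B = n₂/n₁, so n₂/n₁ = tan 48.58° = 1.133.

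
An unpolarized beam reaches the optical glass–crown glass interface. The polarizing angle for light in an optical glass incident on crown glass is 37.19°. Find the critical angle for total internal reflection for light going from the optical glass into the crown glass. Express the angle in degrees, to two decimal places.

From Brewster, n₂/n₁ = tan θ_B = tan 37.19° = 0.7588.
Then sin θ_c = n₂/n₁ = 0.7588, so θ_c = arcsin 0.7588 = 49.36°.

θ_c ≈ 49.36°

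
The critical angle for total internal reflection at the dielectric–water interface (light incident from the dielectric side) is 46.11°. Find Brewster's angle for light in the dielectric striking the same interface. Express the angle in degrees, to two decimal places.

n₂/n₁ = sin θ_c = sin 46.11° = 0.7207.
tan θ_B equals the same ratio, so θ_B = arctan(0.7207) = 35.78°.

θ_B ≈ 35.78°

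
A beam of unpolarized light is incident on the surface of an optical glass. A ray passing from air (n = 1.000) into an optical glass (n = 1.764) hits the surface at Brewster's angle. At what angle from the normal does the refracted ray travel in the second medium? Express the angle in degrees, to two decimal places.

θ_t ≈ 29.55°

First find Brewster's angle: tan θ_B = 1.764/1.000 = 1.7640, giving θ_B = 60.45°.
At Brewster's angle the reflected and refracted rays are perpendicular, so θ_t = 90° − θ_B = 90° − 60.45° = 29.55°.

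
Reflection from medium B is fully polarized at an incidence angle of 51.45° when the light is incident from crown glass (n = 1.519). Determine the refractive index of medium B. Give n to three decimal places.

n ≈ 1.906

Brewster's law: tan θ_B = n₂/n₁ (light incident in crown glass, refracted into medium B).
n₂ = n₁ tan θ_B = 1.519 × tan 51.45° = 1.906.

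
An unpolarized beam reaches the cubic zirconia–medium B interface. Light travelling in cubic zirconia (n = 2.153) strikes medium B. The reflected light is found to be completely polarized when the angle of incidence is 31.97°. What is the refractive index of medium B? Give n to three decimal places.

n ≈ 1.344

At the polarizing angle, tan θ_B = n₂/n₁ with n₁ on the incident side (cubic zirconia) and n₂ on the transmitted side (medium B).
n₂ = n₁ tan θ_B = 2.153 × tan 31.97° = 1.344.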